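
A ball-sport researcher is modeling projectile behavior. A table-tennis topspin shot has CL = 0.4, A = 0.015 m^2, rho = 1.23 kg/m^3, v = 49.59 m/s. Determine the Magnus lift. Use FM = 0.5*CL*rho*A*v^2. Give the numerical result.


FM = 0.5 * CL * rho * A * v^2
FM = 0.5 * 0.4 * 1.23 * 0.015 * 49.59^2
v^2 = 2459.1681
FM = 0.5 * 0.4 * 1.23 * 0.015 * 2459.1681 = 9.0743 N

9.0743 N


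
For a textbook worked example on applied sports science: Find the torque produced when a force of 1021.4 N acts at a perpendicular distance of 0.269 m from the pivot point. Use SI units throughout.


tau = F * d
tau = 1021.4 * 0.269
tau = 274.7566 N*m

274.7566 N*m


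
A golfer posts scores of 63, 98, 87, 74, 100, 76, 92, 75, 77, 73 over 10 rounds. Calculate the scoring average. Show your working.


Average = sum / n
Sum = 815
Average = 815 / 10 = 81.5

81.5


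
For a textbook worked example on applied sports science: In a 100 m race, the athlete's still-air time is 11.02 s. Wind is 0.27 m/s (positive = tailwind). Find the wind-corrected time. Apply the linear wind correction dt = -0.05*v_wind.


dt = -0.05 * v_wind = -0.05 * 0.27 = -0.0135 s
t_corrected = t_still + dt = 11.02 + (-0.0135)
t_corrected = 11.0065 s

11.0065 s


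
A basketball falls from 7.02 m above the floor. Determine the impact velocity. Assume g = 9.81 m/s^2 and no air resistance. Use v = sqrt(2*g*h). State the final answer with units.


v = sqrt(2 * g * h)
v = sqrt(2 * 9.81 * 7.02)
v = sqrt(137.7324) = 11.7359 m/s

11.7359 m/s


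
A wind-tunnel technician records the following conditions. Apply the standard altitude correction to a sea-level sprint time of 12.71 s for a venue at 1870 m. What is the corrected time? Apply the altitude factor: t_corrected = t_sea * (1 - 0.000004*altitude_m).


Correction factor = 1 - 0.000004 * 1870 = 0.99252
t_corrected = t_sea * factor = 12.71 * 0.99252
t_corrected = 12.6149 s

12.6149 s


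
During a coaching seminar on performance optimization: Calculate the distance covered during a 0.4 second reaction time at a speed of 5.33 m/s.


d = v * t
d = 5.33 * 0.4
d = 2.132 m

2.132 m


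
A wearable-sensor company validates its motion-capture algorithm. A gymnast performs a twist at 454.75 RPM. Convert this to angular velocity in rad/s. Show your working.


omega = RPM * 2 * pi / 60
omega = 454.75 * 2 * 3.14159 / 60
omega = 2857.2785 / 60 = 47.6213 rad/s

47.6213 rad/s


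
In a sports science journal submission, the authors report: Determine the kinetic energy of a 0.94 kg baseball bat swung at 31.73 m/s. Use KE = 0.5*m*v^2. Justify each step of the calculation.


KE = 0.5 * m * v^2
KE = 0.5 * 0.94 * 31.73^2
KE = 0.5 * 0.94 * 1006.7929 = 473.1927 J

473.1927 J


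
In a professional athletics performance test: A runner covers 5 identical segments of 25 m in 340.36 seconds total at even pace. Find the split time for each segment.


Split time = total_time / n_laps = 340.36 / 5
Split time = 68.072 s per lap

68.072 s


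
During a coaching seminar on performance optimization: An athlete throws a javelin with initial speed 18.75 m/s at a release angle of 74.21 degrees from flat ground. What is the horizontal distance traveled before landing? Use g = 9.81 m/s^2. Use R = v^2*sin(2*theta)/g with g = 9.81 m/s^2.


R = v^2 * sin(2*theta) / g
Convert angle to radians: theta = 74.21 deg = 1.2952 rad
sin(2*theta) = sin(2.5904) = 0.5237
R = 18.75^2 * 0.5237 / 9.81
R = 351.5625 * 0.5237 / 9.81 = 18.7675 m

18.7675 m


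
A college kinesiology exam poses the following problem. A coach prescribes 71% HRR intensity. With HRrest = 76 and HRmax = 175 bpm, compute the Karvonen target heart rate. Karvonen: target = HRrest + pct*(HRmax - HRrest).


Target = HRrest + pct*(HRmax - HRrest)
Heart rate reserve = HRmax - HRrest = 175 - 76 = 99 bpm
Fraction = 71% = 0.71
Target = 76 + 0.71 * 99
Target = 76 + 70.29 = 146.29 bpm

146.29 bpm


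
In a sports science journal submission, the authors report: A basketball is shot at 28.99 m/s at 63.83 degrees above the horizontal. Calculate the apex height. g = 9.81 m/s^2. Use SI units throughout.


H = (v*sin(theta))^2 / (2*g)
vy = v*sin(theta) = 28.99 * sin(63.83 deg) = 26.0182 m/s
H = vy^2 / (2*g) = 676.9477 / (2*9.81)
H = 676.9477 / 19.62 = 34.5029 m

34.5029 m


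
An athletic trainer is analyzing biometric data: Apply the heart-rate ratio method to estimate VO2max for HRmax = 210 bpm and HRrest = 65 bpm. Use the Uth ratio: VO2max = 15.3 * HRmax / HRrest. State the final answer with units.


VO2max = 15.3 * HRmax / HRrest
VO2max = 15.3 * 210 / 65
VO2max = 3213 / 65 = 49.4308 mL/kg/min

49.4308 mL/kg/min


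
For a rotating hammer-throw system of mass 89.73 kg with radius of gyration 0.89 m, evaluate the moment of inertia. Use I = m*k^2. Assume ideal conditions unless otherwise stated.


I = m * k^2
I = 89.73 * 0.89^2
I = 89.73 * 0.7921 = 71.0751 kg*m^2

71.0751 kg*m^2


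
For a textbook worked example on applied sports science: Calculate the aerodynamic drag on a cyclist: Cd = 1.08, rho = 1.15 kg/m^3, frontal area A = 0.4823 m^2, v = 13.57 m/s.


Fd = 0.5 * Cd * rho * A * v^2
Fd = 0.5 * 1.08 * 1.15 * 0.4823 * 13.57^2
v^2 = 184.1449
Fd = 0.5 * 1.08 * 1.15 * 0.4823 * 184.1449 = 55.1529 N

55.1529 N


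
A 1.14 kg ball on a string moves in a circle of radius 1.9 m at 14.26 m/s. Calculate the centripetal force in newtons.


Fc = m * v^2 / r
v^2 = 14.26^2 = 203.3476
Fc = 1.14 * 203.3476 / 1.9
Fc = 231.8163 / 1.9 = 122.0086 N

122.0086 N


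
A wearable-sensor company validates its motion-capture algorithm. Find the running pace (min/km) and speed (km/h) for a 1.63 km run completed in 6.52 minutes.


Pace = time / distance = 6.52 min / 1.63 km = 4 min/km
Speed = distance / time_in_hours = 1.63 / 0.1087 hr
Speed = 15 km/h

4 min/km, 15 km/h


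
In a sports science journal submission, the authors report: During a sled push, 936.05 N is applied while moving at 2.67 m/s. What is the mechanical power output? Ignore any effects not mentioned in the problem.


P = F * v
P = 936.05 * 2.67
P = 2499.2535 W

2499.2535 W


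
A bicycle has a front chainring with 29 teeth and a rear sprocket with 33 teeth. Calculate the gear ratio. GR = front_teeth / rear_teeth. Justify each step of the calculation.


GR = front_teeth / rear_teeth
GR = 29 / 33
GR = 0.8788

0.8788


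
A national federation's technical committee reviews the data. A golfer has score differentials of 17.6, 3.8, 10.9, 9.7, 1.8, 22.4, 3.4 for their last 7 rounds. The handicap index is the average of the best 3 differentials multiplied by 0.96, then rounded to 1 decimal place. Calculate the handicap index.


All differentials: 17.6, 3.8, 10.9, 9.7, 1.8, 22.4, 3.4
Sorted: 1.8, 3.4, 3.8, 9.7, 10.9, 17.6, 22.4
Best 3: 1.8, 3.4, 3.8
Average of best = 9 / 3 = 3
Raw index = 3 * 0.96 = 2.88
Handicap index = round(2.88, 1) = 2.9

2.9


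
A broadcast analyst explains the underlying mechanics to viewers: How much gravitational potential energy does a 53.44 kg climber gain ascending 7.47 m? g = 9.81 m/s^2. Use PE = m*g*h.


PE = m * g * h
PE = 53.44 * 9.81 * 7.47
PE = 524.2464 * 7.47 = 3916.1206 J

3916.1206 J


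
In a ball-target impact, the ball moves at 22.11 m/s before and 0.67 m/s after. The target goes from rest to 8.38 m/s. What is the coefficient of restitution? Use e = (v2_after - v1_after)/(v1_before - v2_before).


e = (v2_after - v1_after) / (v1_before - v2_before)
Numerator = 8.38 - 0.67 = 7.71
Denominator = 22.11 - 0 = 22.11
e = 7.71 / 22.11 = 0.3487

0.3487


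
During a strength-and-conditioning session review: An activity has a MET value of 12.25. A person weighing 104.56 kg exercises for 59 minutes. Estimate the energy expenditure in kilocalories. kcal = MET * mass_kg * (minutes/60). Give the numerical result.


kcal = MET * mass * time_hr
Convert time: 59 min = 0.9833 hr
kcal = 12.25 * 104.56 * 0.9833
kcal = 1259.5123 kcal

1259.5123 kcal


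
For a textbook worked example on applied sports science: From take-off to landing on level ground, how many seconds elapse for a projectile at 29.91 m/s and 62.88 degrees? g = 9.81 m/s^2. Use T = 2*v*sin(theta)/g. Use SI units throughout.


T = 2*v*sin(theta)/g
sin(theta) = sin(62.88 deg) = 0.8901
T = 2*29.91*0.8901 / 9.81
T = 53.243 / 9.81 = 5.4274 s

5.4274 s


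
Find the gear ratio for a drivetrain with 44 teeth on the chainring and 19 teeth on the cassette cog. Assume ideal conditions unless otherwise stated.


GR = front_teeth / rear_teeth
GR = 44 / 19
GR = 2.3158

2.3158


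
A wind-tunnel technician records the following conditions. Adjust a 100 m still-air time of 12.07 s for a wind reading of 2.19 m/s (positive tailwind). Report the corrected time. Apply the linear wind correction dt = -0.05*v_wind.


dt = -0.05 * v_wind = -0.05 * 2.19 = -0.1095 s
t_corrected = t_still + dt = 12.07 + (-0.1095)
t_corrected = 11.9605 s

11.9605 s


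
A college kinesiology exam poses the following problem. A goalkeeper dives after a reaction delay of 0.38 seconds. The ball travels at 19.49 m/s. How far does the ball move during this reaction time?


d = v * t
d = 19.49 * 0.38
d = 7.4062 m

7.4062 m


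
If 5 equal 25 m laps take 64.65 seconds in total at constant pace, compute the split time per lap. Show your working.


Split time = total_time / n_laps = 64.65 / 5
Split time = 12.93 s per lap

12.93 s


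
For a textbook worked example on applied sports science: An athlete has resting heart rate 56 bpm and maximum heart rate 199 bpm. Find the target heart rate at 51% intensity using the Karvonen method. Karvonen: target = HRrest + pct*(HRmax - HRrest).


Target = HRrest + pct*(HRmax - HRrest)
Heart rate reserve = HRmax - HRrest = 199 - 56 = 143 bpm
Fraction = 51% = 0.51
Target = 56 + 0.51 * 143
Target = 56 + 72.93 = 128.93 bpm

128.93 bpm


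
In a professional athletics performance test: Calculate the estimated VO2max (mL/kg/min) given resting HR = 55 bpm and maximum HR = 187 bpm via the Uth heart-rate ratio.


VO2max = 15.3 * HRmax / HRrest
VO2max = 15.3 * 187 / 55
VO2max = 2861.1 / 55 = 52.02 mL/kg/min

52.02 mL/kg/min


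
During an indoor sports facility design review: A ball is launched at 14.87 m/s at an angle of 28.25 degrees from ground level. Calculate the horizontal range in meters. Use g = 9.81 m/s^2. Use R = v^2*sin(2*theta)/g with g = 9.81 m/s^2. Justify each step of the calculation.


R = v^2 * sin(2*theta) / g
Convert angle to radians: theta = 28.25 deg = 0.4931 rad
sin(2*theta) = sin(0.9861) = 0.8339
R = 14.87^2 * 0.8339 / 9.81
R = 221.1169 * 0.8339 / 9.81 = 18.7957 m

18.7957 m


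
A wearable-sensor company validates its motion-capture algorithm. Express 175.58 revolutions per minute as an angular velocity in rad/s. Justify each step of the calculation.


omega = RPM * 2 * pi / 60
omega = 175.58 * 2 * 3.14159 / 60
omega = 1103.2017 / 60 = 18.3867 rad/s

18.3867 rad/s


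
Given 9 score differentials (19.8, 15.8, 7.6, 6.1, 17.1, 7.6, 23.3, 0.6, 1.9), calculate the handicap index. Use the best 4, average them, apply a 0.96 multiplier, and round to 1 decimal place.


All differentials: 19.8, 15.8, 7.6, 6.1, 17.1, 7.6, 23.3, 0.6, 1.9
Sorted: 0.6, 1.9, 6.1, 7.6, 7.6, 15.8, 17.1, 19.8, 23.3
Best 4: 0.6, 1.9, 6.1, 7.6
Average of best = 16.2 / 4 = 4.05
Raw index = 4.05 * 0.96 = 3.888
Handicap index = round(3.888, 1) = 3.9

3.9


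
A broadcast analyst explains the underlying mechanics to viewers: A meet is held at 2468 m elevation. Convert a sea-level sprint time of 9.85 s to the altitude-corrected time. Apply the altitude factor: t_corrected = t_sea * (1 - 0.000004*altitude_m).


Correction factor = 1 - 0.000004 * 2468 = 0.990128
t_corrected = t_sea * factor = 9.85 * 0.990128
t_corrected = 9.7528 s

9.7528 s


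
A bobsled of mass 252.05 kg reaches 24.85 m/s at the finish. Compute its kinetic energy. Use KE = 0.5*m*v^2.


KE = 0.5 * m * v^2
KE = 0.5 * 252.05 * 24.85^2
KE = 0.5 * 252.05 * 617.5225 = 77823.2731 J

77823.2731 J


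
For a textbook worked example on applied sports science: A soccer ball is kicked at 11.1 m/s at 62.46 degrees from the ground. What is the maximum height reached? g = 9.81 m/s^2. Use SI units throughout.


H = (v*sin(theta))^2 / (2*g)
vy = v*sin(theta) = 11.1 * sin(62.46 deg) = 9.8422 m/s
H = vy^2 / (2*g) = 96.8697 / (2*9.81)
H = 96.8697 / 19.62 = 4.9373 m

4.9373 m


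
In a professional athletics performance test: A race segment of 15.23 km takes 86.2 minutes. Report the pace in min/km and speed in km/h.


Pace = time / distance = 86.2 min / 15.23 km = 5.6599 min/km
Speed = distance / time_in_hours = 15.23 / 1.4367 hr
Speed = 10.6009 km/h

5.6599 min/km, 10.6009 km/h


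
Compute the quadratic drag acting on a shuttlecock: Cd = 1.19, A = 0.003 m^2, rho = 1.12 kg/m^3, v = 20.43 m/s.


Fd = 0.5 * Cd * rho * A * v^2
Fd = 0.5 * 1.19 * 1.12 * 0.003 * 20.43^2
v^2 = 417.3849
Fd = 0.5 * 1.19 * 1.12 * 0.003 * 417.3849 = 0.8344 N

0.8344 N


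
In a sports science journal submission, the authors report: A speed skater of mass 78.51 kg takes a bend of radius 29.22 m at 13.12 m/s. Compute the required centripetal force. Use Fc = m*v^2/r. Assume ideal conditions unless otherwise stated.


Fc = m * v^2 / r
v^2 = 13.12^2 = 172.1344
Fc = 78.51 * 172.1344 / 29.22
Fc = 13514.2717 / 29.22 = 462.5007 N

462.5007 N


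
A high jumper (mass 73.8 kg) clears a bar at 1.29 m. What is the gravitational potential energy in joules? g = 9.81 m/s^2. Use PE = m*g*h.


PE = m * g * h
PE = 73.8 * 9.81 * 1.29
PE = 723.978 * 1.29 = 933.9316 J

933.9316 J


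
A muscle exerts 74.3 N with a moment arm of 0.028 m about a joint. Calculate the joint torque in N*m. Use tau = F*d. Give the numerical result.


tau = F * d
tau = 74.3 * 0.028
tau = 2.0804 N*m

2.0804 N*m


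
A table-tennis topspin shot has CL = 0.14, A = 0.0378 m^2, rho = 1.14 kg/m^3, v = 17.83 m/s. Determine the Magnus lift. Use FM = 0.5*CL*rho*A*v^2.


FM = 0.5 * CL * rho * A * v^2
FM = 0.5 * 0.14 * 1.14 * 0.0378 * 17.83^2
v^2 = 317.9089
FM = 0.5 * 0.14 * 1.14 * 0.0378 * 317.9089 = 0.959 N

0.959 N


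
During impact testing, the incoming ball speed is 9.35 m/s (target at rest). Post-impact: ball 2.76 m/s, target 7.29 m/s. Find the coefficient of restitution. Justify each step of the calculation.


e = (v2_after - v1_after) / (v1_before - v2_before)
Numerator = 7.29 - 2.76 = 4.53
Denominator = 9.35 - 0 = 9.35
e = 4.53 / 9.35 = 0.4845

0.4845


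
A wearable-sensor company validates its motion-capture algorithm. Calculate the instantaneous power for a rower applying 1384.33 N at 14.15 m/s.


P = F * v
P = 1384.33 * 14.15
P = 19588.2695 W

19588.2695 W


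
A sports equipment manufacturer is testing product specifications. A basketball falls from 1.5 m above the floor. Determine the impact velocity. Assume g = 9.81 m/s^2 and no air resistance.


v = sqrt(2 * g * h)
v = sqrt(2 * 9.81 * 1.5)
v = sqrt(29.43) = 5.4249 m/s

5.4249 m/s


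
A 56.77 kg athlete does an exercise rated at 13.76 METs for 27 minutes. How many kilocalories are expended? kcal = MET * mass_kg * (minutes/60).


kcal = MET * mass * time_hr
Convert time: 27 min = 0.45 hr
kcal = 13.76 * 56.77 * 0.45
kcal = 351.5198 kcal

351.5198 kcal


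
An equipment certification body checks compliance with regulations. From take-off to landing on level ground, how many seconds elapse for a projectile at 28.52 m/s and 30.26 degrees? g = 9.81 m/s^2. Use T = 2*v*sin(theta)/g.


T = 2*v*sin(theta)/g
sin(theta) = sin(30.26 deg) = 0.5039
T = 2*28.52*0.5039 / 9.81
T = 28.7439 / 9.81 = 2.9301 s

2.9301 s


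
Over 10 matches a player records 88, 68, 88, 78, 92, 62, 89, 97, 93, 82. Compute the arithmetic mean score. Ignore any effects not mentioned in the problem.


Average = sum / n
Sum = 837
Average = 837 / 10 = 83.7

83.7


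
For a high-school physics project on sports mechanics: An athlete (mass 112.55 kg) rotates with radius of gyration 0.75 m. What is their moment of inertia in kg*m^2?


I = m * k^2
I = 112.55 * 0.75^2
I = 112.55 * 0.5625 = 63.3094 kg*m^2

63.3094 kg*m^2


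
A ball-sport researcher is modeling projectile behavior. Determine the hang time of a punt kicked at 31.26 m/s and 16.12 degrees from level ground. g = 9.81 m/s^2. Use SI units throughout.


T = 2*v*sin(theta)/g
sin(theta) = sin(16.12 deg) = 0.2777
T = 2*31.26*0.2777 / 9.81
T = 17.3587 / 9.81 = 1.7695 s

1.7695 s


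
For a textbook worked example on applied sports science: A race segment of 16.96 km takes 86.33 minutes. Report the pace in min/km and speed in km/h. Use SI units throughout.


Pace = time / distance = 86.33 min / 16.96 km = 5.0902 min/km
Speed = distance / time_in_hours = 16.96 / 1.4388 hr
Speed = 11.7873 km/h

5.0902 min/km, 11.7873 km/h


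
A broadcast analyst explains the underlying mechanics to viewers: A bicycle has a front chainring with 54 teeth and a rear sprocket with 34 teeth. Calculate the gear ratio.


GR = front_teeth / rear_teeth
GR = 54 / 34
GR = 1.5882

1.5882


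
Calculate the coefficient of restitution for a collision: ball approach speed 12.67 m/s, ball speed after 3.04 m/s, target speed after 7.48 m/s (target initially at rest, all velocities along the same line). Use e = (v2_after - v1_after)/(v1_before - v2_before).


e = (v2_after - v1_after) / (v1_before - v2_before)
Numerator = 7.48 - 3.04 = 4.44
Denominator = 12.67 - 0 = 12.67
e = 4.44 / 12.67 = 0.3504

0.3504


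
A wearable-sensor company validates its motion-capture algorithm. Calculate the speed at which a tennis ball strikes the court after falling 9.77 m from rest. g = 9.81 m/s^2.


v = sqrt(2 * g * h)
v = sqrt(2 * 9.81 * 9.77)
v = sqrt(191.6874) = 13.8451 m/s

13.8451 m/s


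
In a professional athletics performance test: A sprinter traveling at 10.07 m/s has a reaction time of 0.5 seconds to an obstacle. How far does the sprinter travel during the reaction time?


d = v * t
d = 10.07 * 0.5
d = 5.035 m

5.035 m


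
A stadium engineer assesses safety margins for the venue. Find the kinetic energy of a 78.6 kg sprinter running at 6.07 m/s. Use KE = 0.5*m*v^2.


KE = 0.5 * m * v^2
KE = 0.5 * 78.6 * 6.07^2
KE = 0.5 * 78.6 * 36.8449 = 1448.0046 J

1448.0046 J


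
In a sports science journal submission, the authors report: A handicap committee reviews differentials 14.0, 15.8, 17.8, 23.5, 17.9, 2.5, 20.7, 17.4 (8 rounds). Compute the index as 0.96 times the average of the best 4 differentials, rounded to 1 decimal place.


All differentials: 14.0, 15.8, 17.8, 23.5, 17.9, 2.5, 20.7, 17.4
Sorted: 2.5, 14.0, 15.8, 17.4, 17.8, 17.9, 20.7, 23.5
Best 4: 2.5, 14.0, 15.8, 17.4
Average of best = 49.7 / 4 = 12.425
Raw index = 12.425 * 0.96 = 11.928
Handicap index = round(11.928, 1) = 11.9

11.9


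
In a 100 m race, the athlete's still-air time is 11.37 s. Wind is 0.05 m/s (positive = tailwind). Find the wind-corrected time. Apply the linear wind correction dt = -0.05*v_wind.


dt = -0.05 * v_wind = -0.05 * 0.05 = -0.0025 s
t_corrected = t_still + dt = 11.37 + (-0.0025)
t_corrected = 11.3675 s

11.3675 s


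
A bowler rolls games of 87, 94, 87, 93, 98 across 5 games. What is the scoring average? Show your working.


Average = sum / n
Sum = 459
Average = 459 / 5 = 91.8

91.8


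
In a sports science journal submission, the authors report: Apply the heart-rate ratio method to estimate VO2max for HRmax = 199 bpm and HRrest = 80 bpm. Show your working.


VO2max = 15.3 * HRmax / HRrest
VO2max = 15.3 * 199 / 80
VO2max = 3044.7 / 80 = 38.0588 mL/kg/min

38.0588 mL/kg/min


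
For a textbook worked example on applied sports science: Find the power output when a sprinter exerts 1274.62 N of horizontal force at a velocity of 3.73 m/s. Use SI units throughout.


P = F * v
P = 1274.62 * 3.73
P = 4754.3326 W

4754.3326 W


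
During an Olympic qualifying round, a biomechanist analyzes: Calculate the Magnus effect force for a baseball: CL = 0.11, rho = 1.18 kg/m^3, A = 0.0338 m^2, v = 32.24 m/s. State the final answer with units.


FM = 0.5 * CL * rho * A * v^2
FM = 0.5 * 0.11 * 1.18 * 0.0338 * 32.24^2
v^2 = 1039.4176
FM = 0.5 * 0.11 * 1.18 * 0.0338 * 1039.4176 = 2.2801 N

2.2801 N


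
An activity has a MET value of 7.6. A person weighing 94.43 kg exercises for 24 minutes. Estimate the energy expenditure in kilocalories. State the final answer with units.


kcal = MET * mass * time_hr
Convert time: 24 min = 0.4 hr
kcal = 7.6 * 94.43 * 0.4
kcal = 287.0672 kcal

287.0672 kcal


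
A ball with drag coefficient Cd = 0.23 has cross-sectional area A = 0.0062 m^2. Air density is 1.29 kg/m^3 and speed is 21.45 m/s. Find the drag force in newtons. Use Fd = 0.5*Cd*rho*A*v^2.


Fd = 0.5 * Cd * rho * A * v^2
Fd = 0.5 * 0.23 * 1.29 * 0.0062 * 21.45^2
v^2 = 460.1025
Fd = 0.5 * 0.23 * 1.29 * 0.0062 * 460.1025 = 0.4232 N

0.4232 N


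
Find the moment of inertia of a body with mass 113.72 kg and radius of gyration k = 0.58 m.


I = m * k^2
I = 113.72 * 0.58^2
I = 113.72 * 0.3364 = 38.2554 kg*m^2

38.2554 kg*m^2


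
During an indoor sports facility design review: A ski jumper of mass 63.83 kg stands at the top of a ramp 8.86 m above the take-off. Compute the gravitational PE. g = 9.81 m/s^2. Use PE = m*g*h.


PE = m * g * h
PE = 63.83 * 9.81 * 8.86
PE = 626.1723 * 8.86 = 5547.8866 J

5547.8866 J


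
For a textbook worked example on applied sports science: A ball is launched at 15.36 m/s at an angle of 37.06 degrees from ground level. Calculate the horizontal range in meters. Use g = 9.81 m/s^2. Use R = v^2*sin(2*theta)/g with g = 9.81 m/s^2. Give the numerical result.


R = v^2 * sin(2*theta) / g
Convert angle to radians: theta = 37.06 deg = 0.6468 rad
sin(2*theta) = sin(1.2936) = 0.9618
R = 15.36^2 * 0.9618 / 9.81
R = 235.9296 * 0.9618 / 9.81 = 23.1321 m

23.1321 m


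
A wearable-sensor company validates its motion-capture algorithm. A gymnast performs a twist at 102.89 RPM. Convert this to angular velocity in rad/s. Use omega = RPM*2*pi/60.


omega = RPM * 2 * pi / 60
omega = 102.89 * 2 * 3.14159 / 60
omega = 646.4769 / 60 = 10.7746 rad/s

10.7746 rad/s


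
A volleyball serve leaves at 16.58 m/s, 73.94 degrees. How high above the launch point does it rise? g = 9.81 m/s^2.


H = (v*sin(theta))^2 / (2*g)
vy = v*sin(theta) = 16.58 * sin(73.94 deg) = 15.9329 m/s
H = vy^2 / (2*g) = 253.8581 / (2*9.81)
H = 253.8581 / 19.62 = 12.9387 m

12.9387 m


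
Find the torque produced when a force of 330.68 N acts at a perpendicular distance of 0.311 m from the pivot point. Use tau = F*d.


tau = F * d
tau = 330.68 * 0.311
tau = 102.8415 N*m

102.8415 N*m


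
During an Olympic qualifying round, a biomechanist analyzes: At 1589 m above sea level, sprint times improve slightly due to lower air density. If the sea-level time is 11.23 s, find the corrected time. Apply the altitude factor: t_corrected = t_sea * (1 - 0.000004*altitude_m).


Correction factor = 1 - 0.000004 * 1589 = 0.993644
t_corrected = t_sea * factor = 11.23 * 0.993644
t_corrected = 11.1586 s

11.1586 s


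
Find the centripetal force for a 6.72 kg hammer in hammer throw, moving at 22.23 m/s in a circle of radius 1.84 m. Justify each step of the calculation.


Fc = m * v^2 / r
v^2 = 22.23^2 = 494.1729
Fc = 6.72 * 494.1729 / 1.84
Fc = 3320.8419 / 1.84 = 1804.8054 N

1804.8054 N


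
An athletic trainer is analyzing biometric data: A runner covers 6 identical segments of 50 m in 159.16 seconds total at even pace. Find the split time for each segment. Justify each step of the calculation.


Split time = total_time / n_laps = 159.16 / 6
Split time = 26.5267 s per lap

26.5267 s


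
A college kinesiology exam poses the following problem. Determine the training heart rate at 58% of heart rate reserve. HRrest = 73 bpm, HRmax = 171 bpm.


Target = HRrest + pct*(HRmax - HRrest)
Heart rate reserve = HRmax - HRrest = 171 - 73 = 98 bpm
Fraction = 58% = 0.58
Target = 73 + 0.58 * 98
Target = 73 + 56.84 = 129.84 bpm

129.84 bpm


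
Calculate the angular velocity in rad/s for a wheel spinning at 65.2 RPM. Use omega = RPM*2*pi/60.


omega = RPM * 2 * pi / 60
omega = 65.2 * 2 * 3.14159 / 60
omega = 409.6637 / 60 = 6.8277 rad/s

6.8277 rad/s


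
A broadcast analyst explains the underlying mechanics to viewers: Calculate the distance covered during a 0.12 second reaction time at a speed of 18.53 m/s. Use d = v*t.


d = v * t
d = 18.53 * 0.12
d = 2.2236 m

2.2236 m


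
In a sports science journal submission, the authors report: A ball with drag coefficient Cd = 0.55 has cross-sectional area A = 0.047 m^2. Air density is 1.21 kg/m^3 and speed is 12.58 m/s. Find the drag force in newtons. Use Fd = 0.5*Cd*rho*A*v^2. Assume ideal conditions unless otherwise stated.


Fd = 0.5 * Cd * rho * A * v^2
Fd = 0.5 * 0.55 * 1.21 * 0.047 * 12.58^2
v^2 = 158.2564
Fd = 0.5 * 0.55 * 1.21 * 0.047 * 158.2564 = 2.475 N

2.475 N


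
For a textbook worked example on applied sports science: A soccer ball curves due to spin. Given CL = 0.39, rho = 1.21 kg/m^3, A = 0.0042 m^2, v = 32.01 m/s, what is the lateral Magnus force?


FM = 0.5 * CL * rho * A * v^2
FM = 0.5 * 0.39 * 1.21 * 0.0042 * 32.01^2
v^2 = 1024.6401
FM = 0.5 * 0.39 * 1.21 * 0.0042 * 1024.6401 = 1.0154 N

1.0154 N


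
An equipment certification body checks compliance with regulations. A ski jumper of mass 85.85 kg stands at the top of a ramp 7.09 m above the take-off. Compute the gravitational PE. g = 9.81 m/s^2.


PE = m * g * h
PE = 85.85 * 9.81 * 7.09
PE = 842.1885 * 7.09 = 5971.1165 J

5971.1165 J


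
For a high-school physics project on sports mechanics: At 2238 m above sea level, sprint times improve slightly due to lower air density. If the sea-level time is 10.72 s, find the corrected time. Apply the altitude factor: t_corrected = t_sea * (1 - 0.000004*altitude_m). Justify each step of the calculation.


Correction factor = 1 - 0.000004 * 2238 = 0.991048
t_corrected = t_sea * factor = 10.72 * 0.991048
t_corrected = 10.624 s

10.624 s


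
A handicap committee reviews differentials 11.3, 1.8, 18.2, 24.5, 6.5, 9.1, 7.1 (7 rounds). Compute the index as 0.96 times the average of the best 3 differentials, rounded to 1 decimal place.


All differentials: 11.3, 1.8, 18.2, 24.5, 6.5, 9.1, 7.1
Sorted: 1.8, 6.5, 7.1, 9.1, 11.3, 18.2, 24.5
Best 3: 1.8, 6.5, 7.1
Average of best = 15.4 / 3 = 5.1333
Raw index = 5.1333 * 0.96 = 4.928
Handicap index = round(4.928, 1) = 4.9

4.9


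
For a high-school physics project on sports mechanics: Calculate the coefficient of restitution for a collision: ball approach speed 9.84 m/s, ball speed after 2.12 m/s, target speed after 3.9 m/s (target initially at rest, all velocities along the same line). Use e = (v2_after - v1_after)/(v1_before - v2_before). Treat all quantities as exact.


e = (v2_after - v1_after) / (v1_before - v2_before)
Numerator = 3.9 - 2.12 = 1.78
Denominator = 9.84 - 0 = 9.84
e = 1.78 / 9.84 = 0.1809

0.1809


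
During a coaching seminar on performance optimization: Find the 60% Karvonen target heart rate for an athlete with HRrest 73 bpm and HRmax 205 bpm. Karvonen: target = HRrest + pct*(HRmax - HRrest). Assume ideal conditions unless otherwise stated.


Target = HRrest + pct*(HRmax - HRrest)
Heart rate reserve = HRmax - HRrest = 205 - 73 = 132 bpm
Fraction = 60% = 0.6
Target = 73 + 0.6 * 132
Target = 73 + 79.2 = 152.2 bpm

152.2 bpm


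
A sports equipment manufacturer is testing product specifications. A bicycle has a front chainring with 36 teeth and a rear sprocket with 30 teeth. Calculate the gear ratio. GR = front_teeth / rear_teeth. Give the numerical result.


GR = front_teeth / rear_teeth
GR = 36 / 30
GR = 1.2

1.2


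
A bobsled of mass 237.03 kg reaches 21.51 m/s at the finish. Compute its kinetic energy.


KE = 0.5 * m * v^2
KE = 0.5 * 237.03 * 21.51^2
KE = 0.5 * 237.03 * 462.6801 = 54834.5321 J

54834.5321 J


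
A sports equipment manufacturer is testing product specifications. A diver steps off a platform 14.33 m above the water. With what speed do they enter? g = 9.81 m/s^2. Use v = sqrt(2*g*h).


v = sqrt(2 * g * h)
v = sqrt(2 * 9.81 * 14.33)
v = sqrt(281.1546) = 16.7677 m/s

16.7677 m/s


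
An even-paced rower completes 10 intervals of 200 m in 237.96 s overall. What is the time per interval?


Split time = total_time / n_laps = 237.96 / 10
Split time = 23.796 s per lap

23.796 s


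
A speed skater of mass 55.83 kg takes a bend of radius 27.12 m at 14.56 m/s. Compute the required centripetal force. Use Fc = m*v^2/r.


Fc = m * v^2 / r
v^2 = 14.56^2 = 211.9936
Fc = 55.83 * 211.9936 / 27.12
Fc = 11835.6027 / 27.12 = 436.416 N

436.416 N


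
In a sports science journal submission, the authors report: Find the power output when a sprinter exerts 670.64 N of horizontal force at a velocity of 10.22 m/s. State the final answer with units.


P = F * v
P = 670.64 * 10.22
P = 6853.9408 W

6853.9408 W


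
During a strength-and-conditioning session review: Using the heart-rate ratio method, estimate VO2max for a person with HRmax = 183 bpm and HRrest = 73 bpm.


VO2max = 15.3 * HRmax / HRrest
VO2max = 15.3 * 183 / 73
VO2max = 2799.9 / 73 = 38.3548 mL/kg/min

38.3548 mL/kg/min


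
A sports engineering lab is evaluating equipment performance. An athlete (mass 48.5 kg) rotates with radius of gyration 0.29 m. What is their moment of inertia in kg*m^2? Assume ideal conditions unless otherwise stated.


I = m * k^2
I = 48.5 * 0.29^2
I = 48.5 * 0.0841 = 4.0789 kg*m^2

4.0789 kg*m^2


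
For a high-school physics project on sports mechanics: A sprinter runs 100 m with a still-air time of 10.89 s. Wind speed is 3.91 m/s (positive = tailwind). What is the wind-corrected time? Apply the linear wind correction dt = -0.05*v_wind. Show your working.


dt = -0.05 * v_wind = -0.05 * 3.91 = -0.1955 s
t_corrected = t_still + dt = 10.89 + (-0.1955)
t_corrected = 10.6945 s

10.6945 s


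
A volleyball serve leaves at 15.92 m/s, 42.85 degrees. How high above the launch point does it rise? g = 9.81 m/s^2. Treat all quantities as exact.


H = (v*sin(theta))^2 / (2*g)
vy = v*sin(theta) = 15.92 * sin(42.85 deg) = 10.8269 m/s
H = vy^2 / (2*g) = 117.2217 / (2*9.81)
H = 117.2217 / 19.62 = 5.9746 m

5.9746 m


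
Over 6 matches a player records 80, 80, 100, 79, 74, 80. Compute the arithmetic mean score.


Average = sum / n
Sum = 493
Average = 493 / 6 = 82.1667

82.1667


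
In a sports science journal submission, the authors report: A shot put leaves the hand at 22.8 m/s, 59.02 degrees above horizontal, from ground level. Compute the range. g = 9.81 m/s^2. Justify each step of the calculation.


R = v^2 * sin(2*theta) / g
Convert angle to radians: theta = 59.02 deg = 1.0301 rad
sin(2*theta) = sin(2.0602) = 0.8826
R = 22.8^2 * 0.8826 / 9.81
R = 519.84 * 0.8826 / 9.81 = 46.7707 m

46.7707 m


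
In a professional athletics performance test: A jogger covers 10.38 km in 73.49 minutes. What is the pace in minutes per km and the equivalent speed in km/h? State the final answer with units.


Pace = time / distance = 73.49 min / 10.38 km = 7.08 min/km
Speed = distance / time_in_hours = 10.38 / 1.2248 hr
Speed = 8.4746 km/h

7.08 min/km, 8.4746 km/h


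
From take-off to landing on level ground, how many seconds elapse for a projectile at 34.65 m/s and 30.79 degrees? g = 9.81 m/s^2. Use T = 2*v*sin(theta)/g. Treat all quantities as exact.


T = 2*v*sin(theta)/g
sin(theta) = sin(30.79 deg) = 0.5119
T = 2*34.65*0.5119 / 9.81
T = 35.4742 / 9.81 = 3.6161 s

3.6161 s


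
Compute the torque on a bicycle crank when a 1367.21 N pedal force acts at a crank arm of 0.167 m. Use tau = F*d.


tau = F * d
tau = 1367.21 * 0.167
tau = 228.3241 N*m

228.3241 N*m


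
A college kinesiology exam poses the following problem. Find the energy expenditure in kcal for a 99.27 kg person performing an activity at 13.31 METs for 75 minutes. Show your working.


kcal = MET * mass * time_hr
Convert time: 75 min = 1.25 hr
kcal = 13.31 * 99.27 * 1.25
kcal = 1651.6046 kcal

1651.6046 kcal


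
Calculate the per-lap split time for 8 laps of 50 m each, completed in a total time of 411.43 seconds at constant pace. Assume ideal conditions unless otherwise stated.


Split time = total_time / n_laps = 411.43 / 8
Split time = 51.4288 s per lap

51.4288 s


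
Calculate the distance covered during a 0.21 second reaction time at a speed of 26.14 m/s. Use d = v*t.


d = v * t
d = 26.14 * 0.21
d = 5.4894 m

5.4894 m


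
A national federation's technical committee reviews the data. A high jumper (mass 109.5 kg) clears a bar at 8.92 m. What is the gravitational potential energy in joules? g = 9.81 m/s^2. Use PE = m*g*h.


PE = m * g * h
PE = 109.5 * 9.81 * 8.92
PE = 1074.195 * 8.92 = 9581.8194 J

9581.8194 J


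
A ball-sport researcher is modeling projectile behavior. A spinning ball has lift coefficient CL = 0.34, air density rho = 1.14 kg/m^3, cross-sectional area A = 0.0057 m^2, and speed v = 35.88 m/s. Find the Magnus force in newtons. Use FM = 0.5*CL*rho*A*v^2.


FM = 0.5 * CL * rho * A * v^2
FM = 0.5 * 0.34 * 1.14 * 0.0057 * 35.88^2
v^2 = 1287.3744
FM = 0.5 * 0.34 * 1.14 * 0.0057 * 1287.3744 = 1.4221 N

1.4221 N


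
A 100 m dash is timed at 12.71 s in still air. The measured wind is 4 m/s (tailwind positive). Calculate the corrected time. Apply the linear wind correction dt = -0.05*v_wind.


dt = -0.05 * v_wind = -0.05 * 4 = -0.2 s
t_corrected = t_still + dt = 12.71 + (-0.2)
t_corrected = 12.51 s

12.51 s


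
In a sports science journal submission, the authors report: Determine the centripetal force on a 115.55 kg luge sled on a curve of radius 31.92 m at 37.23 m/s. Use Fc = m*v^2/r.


Fc = m * v^2 / r
v^2 = 37.23^2 = 1386.0729
Fc = 115.55 * 1386.0729 / 31.92
Fc = 160160.7236 / 31.92 = 5017.5665 N

5017.5665 N


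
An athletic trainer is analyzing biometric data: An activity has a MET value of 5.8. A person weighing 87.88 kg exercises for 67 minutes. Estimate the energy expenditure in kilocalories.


kcal = MET * mass * time_hr
Convert time: 67 min = 1.1167 hr
kcal = 5.8 * 87.88 * 1.1167
kcal = 569.1695 kcal

569.1695 kcal


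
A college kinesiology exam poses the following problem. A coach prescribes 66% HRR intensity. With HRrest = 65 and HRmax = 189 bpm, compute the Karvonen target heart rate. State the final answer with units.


Target = HRrest + pct*(HRmax - HRrest)
Heart rate reserve = HRmax - HRrest = 189 - 65 = 124 bpm
Fraction = 66% = 0.66
Target = 65 + 0.66 * 124
Target = 65 + 81.84 = 146.84 bpm

146.84 bpm


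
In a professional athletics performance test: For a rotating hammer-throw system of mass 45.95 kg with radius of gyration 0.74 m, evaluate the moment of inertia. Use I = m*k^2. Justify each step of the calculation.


I = m * k^2
I = 45.95 * 0.74^2
I = 45.95 * 0.5476 = 25.1622 kg*m^2

25.1622 kg*m^2


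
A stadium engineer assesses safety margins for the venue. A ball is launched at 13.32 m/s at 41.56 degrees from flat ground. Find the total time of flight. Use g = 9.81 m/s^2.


T = 2*v*sin(theta)/g
sin(theta) = sin(41.56 deg) = 0.6634
T = 2*13.32*0.6634 / 9.81
T = 17.6731 / 9.81 = 1.8015 s

1.8015 s


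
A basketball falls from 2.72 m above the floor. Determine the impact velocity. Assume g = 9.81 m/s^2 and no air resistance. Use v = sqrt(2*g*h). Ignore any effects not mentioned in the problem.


v = sqrt(2 * g * h)
v = sqrt(2 * 9.81 * 2.72)
v = sqrt(53.3664) = 7.3052 m/s

7.3052 m/s


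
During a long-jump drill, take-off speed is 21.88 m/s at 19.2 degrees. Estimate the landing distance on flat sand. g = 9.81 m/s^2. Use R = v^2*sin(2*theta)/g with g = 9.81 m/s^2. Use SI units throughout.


R = v^2 * sin(2*theta) / g
Convert angle to radians: theta = 19.2 deg = 0.3351 rad
sin(2*theta) = sin(0.6702) = 0.6211
R = 21.88^2 * 0.6211 / 9.81
R = 478.7344 * 0.6211 / 9.81 = 30.3124 m

30.3124 m


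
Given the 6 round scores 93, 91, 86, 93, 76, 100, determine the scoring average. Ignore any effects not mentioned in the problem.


Average = sum / n
Sum = 539
Average = 539 / 6 = 89.8333

89.8333


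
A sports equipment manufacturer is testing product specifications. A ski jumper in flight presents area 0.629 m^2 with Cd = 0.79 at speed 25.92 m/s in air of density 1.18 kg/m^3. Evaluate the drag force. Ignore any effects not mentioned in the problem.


Fd = 0.5 * Cd * rho * A * v^2
Fd = 0.5 * 0.79 * 1.18 * 0.629 * 25.92^2
v^2 = 671.8464
Fd = 0.5 * 0.79 * 1.18 * 0.629 * 671.8464 = 196.9698 N

196.9698 N


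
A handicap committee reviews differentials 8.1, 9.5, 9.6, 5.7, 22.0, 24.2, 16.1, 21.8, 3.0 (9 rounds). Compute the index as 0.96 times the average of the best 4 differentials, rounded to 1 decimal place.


All differentials: 8.1, 9.5, 9.6, 5.7, 22.0, 24.2, 16.1, 21.8, 3.0
Sorted: 3.0, 5.7, 8.1, 9.5, 9.6, 16.1, 21.8, 22.0, 24.2
Best 4: 3.0, 5.7, 8.1, 9.5
Average of best = 26.3 / 4 = 6.575
Raw index = 6.575 * 0.96 = 6.312
Handicap index = round(6.312, 1) = 6.3

6.3


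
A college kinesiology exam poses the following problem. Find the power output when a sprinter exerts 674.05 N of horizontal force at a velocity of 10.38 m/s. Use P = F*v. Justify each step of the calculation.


P = F * v
P = 674.05 * 10.38
P = 6996.639 W

6996.639 W


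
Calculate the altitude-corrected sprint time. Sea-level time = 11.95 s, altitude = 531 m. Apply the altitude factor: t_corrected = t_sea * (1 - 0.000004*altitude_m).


Correction factor = 1 - 0.000004 * 531 = 0.997876
t_corrected = t_sea * factor = 11.95 * 0.997876
t_corrected = 11.9246 s

11.9246 s


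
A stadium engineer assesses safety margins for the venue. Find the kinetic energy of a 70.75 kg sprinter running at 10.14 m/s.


KE = 0.5 * m * v^2
KE = 0.5 * 70.75 * 10.14^2
KE = 0.5 * 70.75 * 102.8196 = 3637.2434 J

3637.2434 J


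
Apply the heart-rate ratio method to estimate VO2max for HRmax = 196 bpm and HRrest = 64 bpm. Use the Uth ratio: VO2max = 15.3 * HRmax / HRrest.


VO2max = 15.3 * HRmax / HRrest
VO2max = 15.3 * 196 / 64
VO2max = 2998.8 / 64 = 46.8563 mL/kg/min

46.8563 mL/kg/min


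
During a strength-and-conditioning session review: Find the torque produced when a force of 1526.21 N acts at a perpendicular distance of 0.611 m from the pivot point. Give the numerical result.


tau = F * d
tau = 1526.21 * 0.611
tau = 932.5143 N*m

932.5143 N*m


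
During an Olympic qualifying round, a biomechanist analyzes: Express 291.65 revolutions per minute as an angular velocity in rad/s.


omega = RPM * 2 * pi / 60
omega = 291.65 * 2 * 3.14159 / 60
omega = 1832.491 / 60 = 30.5415 rad/s

30.5415 rad/s


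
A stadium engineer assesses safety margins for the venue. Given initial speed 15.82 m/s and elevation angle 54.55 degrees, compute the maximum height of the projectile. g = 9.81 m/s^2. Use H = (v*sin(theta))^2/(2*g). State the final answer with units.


H = (v*sin(theta))^2 / (2*g)
vy = v*sin(theta) = 15.82 * sin(54.55 deg) = 12.8873 m/s
H = vy^2 / (2*g) = 166.083 / (2*9.81)
H = 166.083 / 19.62 = 8.465 m

8.465 m


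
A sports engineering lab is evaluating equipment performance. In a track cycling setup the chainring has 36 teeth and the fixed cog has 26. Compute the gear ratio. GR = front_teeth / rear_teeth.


GR = front_teeth / rear_teeth
GR = 36 / 26
GR = 1.3846

1.3846


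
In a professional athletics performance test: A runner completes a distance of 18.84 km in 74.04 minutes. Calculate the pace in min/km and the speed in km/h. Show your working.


Pace = time / distance = 74.04 min / 18.84 km = 3.9299 min/km
Speed = distance / time_in_hours = 18.84 / 1.234 hr
Speed = 15.2674 km/h

3.9299 min/km, 15.2674 km/h


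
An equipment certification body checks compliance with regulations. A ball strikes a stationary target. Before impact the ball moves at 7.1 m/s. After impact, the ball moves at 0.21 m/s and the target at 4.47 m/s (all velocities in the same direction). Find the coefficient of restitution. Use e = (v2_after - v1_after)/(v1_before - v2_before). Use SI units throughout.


e = (v2_after - v1_after) / (v1_before - v2_before)
Numerator = 4.47 - 0.21 = 4.26
Denominator = 7.1 - 0 = 7.1
e = 4.26 / 7.1 = 0.6

0.6
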